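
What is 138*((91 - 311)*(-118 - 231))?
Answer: 10595640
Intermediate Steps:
138*((91 - 311)*(-118 - 231)) = 138*(-220*(-349)) = 138*76780 = 10595640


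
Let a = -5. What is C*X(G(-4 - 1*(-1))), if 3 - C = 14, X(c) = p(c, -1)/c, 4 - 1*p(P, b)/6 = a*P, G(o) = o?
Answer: -242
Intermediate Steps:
p(P, b) = 24 + 30*P (p(P, b) = 24 - (-30)*P = 24 + 30*P)
X(c) = (24 + 30*c)/c
C = -11 (C = 3 - 1*14 = 3 - 14 = -11)
C*X(G(-4 - 1*(-1))) = -11*(30 + 24/(-4 - 1*(-1))) = -11*(30 + 24/(-4 + 1)) = -11*(30 + 24/(-3)) = -11*(30 + 24*(-⅓)) = -11*(30 - 8) = -11*22 = -242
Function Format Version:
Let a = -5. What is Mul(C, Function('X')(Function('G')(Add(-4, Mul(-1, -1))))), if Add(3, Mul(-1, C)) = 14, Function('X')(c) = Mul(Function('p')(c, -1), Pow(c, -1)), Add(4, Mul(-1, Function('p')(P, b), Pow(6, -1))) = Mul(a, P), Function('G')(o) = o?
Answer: -242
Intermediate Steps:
Function('p')(P, b) = Add(24, Mul(30, P)) (Function('p')(P, b) = Add(24, Mul(-6, Mul(-5, P))) = Add(24, Mul(30, P)))
Function('X')(c) = Mul(Pow(c, -1), Add(24, Mul(30, c))) (Function('X')(c) = Mul(Add(24, Mul(30, c)), Pow(c, -1)) = Mul(Pow(c, -1), Add(24, Mul(30, c))))
C = -11 (C = Add(3, Mul(-1, 14)) = Add(3, -14) = -11)
Mul(C, Function('X')(Function('G')(Add(-4, Mul(-1, -1))))) = Mul(-11, Add(30, Mul(24, Pow(Add(-4, Mul(-1, -1)), -1)))) = Mul(-11, Add(30, Mul(24, Pow(Add(-4, 1), -1)))) = Mul(-11, Add(30, Mul(24, Pow(-3, -1)))) = Mul(-11, Add(30, Mul(24, Rational(-1, 3)))) = Mul(-11, Add(30, -8)) = Mul(-11, 22) = -242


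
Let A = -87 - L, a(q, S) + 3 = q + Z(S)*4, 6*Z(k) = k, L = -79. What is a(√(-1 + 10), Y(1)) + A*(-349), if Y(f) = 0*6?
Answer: 2792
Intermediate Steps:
Y(f) = 0
Z(k) = k/6
a(q, S) = -3 + q + 2*S/3 (a(q, S) = -3 + (q + (S/6)*4) = -3 + (q + 2*S/3) = -3 + q + 2*S/3)
A = -8 (A = -87 - 1*(-79) = -87 + 79 = -8)
a(√(-1 + 10), Y(1)) + A*(-349) = (-3 + √(-1 + 10) + (⅔)*0) - 8*(-349) = (-3 + √9 + 0) + 2792 = (-3 + 3 + 0) + 2792 = 0 + 2792 = 2792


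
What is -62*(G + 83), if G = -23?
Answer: -3720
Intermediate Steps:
-62*(G + 83) = -62*(-23 + 83) = -62*60 = -3720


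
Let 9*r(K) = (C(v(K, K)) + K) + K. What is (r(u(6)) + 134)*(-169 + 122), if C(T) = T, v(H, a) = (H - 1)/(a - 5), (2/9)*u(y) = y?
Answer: -652031/99 ≈ -6586.2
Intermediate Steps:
u(y) = 9*y/2
v(H, a) = (-1 + H)/(-5 + a)
r(K) = 2*K/9 + (-1 + K)/(9*(-5 + K)) (r(K) = (((-1 + K)/(-5 + K) + K) + K)/9 = ((K + (-1 + K)/(-5 + K)) + K)/9 = (2*K + (-1 + K)/(-5 + K))/9 = 2*K/9 + (-1 + K)/(9*(-5 + K)))
(r(u(6)) + 134)*(-169 + 122) = ((-1 + (9/2)*6 + 2*((9/2)*6)*(-5 + (9/2)*6))/(9*(-5 + (9/2)*6)) + 134)*(-169 + 122) = ((-1 + 27 + 2*27*(-5 + 27))/(9*(-5 + 27)) + 134)*(-47) = ((⅑)*(-1 + 27 + 2*27*22)/22 + 134)*(-47) = ((⅑)*(1/22)*(-1 + 27 + 1188) + 134)*(-47) = ((⅑)*(1/22)*1214 + 134)*(-47) = (607/99 + 134)*(-47) = (13873/99)*(-47) = -652031/99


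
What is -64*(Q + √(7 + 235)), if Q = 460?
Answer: -29440 - 704*√2 ≈ -30436.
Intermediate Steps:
-64*(Q + √(7 + 235)) = -64*(460 + √(7 + 235)) = -64*(460 + √242) = -64*(460 + 11*√2) = -29440 - 704*√2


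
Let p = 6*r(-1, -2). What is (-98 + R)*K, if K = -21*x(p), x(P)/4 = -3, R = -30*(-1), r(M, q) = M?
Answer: -17136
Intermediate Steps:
R = 30
p = -6 (p = 6*(-1) = -6)
x(P) = -12 (x(P) = 4*(-3) = -12)
K = 252 (K = -21*(-12) = 252)
(-98 + R)*K = (-98 + 30)*252 = -68*252 = -17136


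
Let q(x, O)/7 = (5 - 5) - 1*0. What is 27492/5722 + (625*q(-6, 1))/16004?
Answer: 13746/2861 ≈ 4.8046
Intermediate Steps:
q(x, O) = 0 (q(x, O) = 7*((5 - 5) - 1*0) = 7*(0 + 0) = 7*0 = 0)
27492/5722 + (625*q(-6, 1))/16004 = 27492/5722 + (625*0)/16004 = 27492*(1/5722) + 0*(1/16004) = 13746/2861 + 0 = 13746/2861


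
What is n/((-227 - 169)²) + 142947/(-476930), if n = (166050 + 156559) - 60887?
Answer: 25601674177/18697563720 ≈ 1.3693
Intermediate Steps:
n = 261722 (n = 322609 - 60887 = 261722)
n/((-227 - 169)²) + 142947/(-476930) = 261722/((-227 - 169)²) + 142947/(-476930) = 261722/((-396)²) + 142947*(-1/476930) = 261722/156816 - 142947/476930 = 261722*(1/156816) - 142947/476930 = 130861/78408 - 142947/476930 = 25601674177/18697563720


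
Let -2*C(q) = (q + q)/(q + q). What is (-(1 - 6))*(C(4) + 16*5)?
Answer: 795/2 ≈ 397.50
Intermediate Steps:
C(q) = -½ (C(q) = -(q + q)/(2*(q + q)) = -2*q/(2*(2*q)) = -2*q*1/(2*q)/2 = -½*1 = -½)
(-(1 - 6))*(C(4) + 16*5) = (-(1 - 6))*(-½ + 16*5) = (-1*(-5))*(-½ + 80) = 5*(159/2) = 795/2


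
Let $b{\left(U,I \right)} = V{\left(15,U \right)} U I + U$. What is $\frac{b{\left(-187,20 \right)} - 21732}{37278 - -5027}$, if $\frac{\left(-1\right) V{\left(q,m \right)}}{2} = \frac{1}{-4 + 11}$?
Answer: $- \frac{145953}{296135} \approx -0.49286$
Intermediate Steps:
$V{\left(q,m \right)} = - \frac{2}{7}$ ($V{\left(q,m \right)} = - \frac{2}{-4 + 11} = - \frac{2}{7}$)
$b{\left(U,I \right)} = U - \frac{2 I U}{7}$ ($b{\left(U,I \right)} = - \frac{2 U}{7} I + U = - \frac{2 I U}{7} + U = U - \frac{2 I U}{7}$)
$\frac{b{\left(-187,20 \right)} - 21732}{37278 - -5027} = \frac{\frac{1}{7} \left(-187\right) \left(7 - 40\right) - 21732}{37278 - -5027} = \frac{\frac{1}{7} \left(-187\right) \left(7 - 40\right) - 21732}{37278 + \left(-19880 + 24907\right)} = \frac{\frac{1}{7} \left(-187\right) \left(-33\right) - 21732}{37278 + 5027} = \frac{\frac{6171}{7} - 21732}{42305} = \left(- \frac{145953}{7}\right) \frac{1}{42305} = - \frac{145953}{296135}$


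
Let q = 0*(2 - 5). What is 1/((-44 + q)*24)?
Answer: -1/1056 ≈ -0.00094697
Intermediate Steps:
q = 0 (q = 0*(-3) = 0)
1/((-44 + q)*24) = 1/((-44 + 0)*24) = 1/(-44*24) = 1/(-1056) = -1/1056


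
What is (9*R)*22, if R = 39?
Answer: 7722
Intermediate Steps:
(9*R)*22 = (9*39)*22 = 351*22 = 7722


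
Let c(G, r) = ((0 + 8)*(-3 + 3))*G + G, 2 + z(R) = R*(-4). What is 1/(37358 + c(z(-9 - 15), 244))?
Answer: 1/37452 ≈ 2.6701e-5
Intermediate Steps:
z(R) = -2 - 4*R (z(R) = -2 + R*(-4) = -2 - 4*R)
c(G, r) = G (c(G, r) = (8*0)*G + G = 0*G + G = 0 + G = G)
1/(37358 + c(z(-9 - 15), 244)) = 1/(37358 + (-2 - 4*(-9 - 15))) = 1/(37358 + (-2 - 4*(-24))) = 1/(37358 + (-2 + 96)) = 1/(37358 + 94) = 1/37452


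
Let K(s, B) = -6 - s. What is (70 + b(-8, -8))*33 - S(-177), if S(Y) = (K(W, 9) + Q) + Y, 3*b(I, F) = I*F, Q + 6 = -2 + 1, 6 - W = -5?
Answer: 3215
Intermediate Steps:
W = 11 (W = 6 - 1*(-5) = 6 + 5 = 11)
Q = -7 (Q = -6 + (-2 + 1) = -6 - 1 = -7)
b(I, F) = F*I/3 (b(I, F) = (I*F)/3 = (F*I)/3 = F*I/3)
S(Y) = -24 + Y (S(Y) = ((-6 - 1*11) - 7) + Y = ((-6 - 11) - 7) + Y = (-17 - 7) + Y = -24 + Y)
(70 + b(-8, -8))*33 - S(-177) = (70 + (⅓)*(-8)*(-8))*33 - (-24 - 177) = (70 + 64/3)*33 - 1*(-201) = (274/3)*33 + 201 = 3014 + 201 = 3215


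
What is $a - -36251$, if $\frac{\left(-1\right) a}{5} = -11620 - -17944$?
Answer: $4631$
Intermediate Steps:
$a = -31620$ ($a = - 5 \left(-11620 - -17944\right) = - 5 \left(-11620 + 17944\right) = \left(-5\right) 6324 = -31620$)
$a - -36251 = -31620 - -36251 = -31620 + 36251 = 4631$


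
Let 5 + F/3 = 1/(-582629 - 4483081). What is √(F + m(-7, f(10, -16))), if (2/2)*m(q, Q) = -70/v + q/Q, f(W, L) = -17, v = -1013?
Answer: I*√12277094291932191405970/29078863970 ≈ 3.8104*I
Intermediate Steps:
F = -25328551/1688570 (F = -15 + 3/(-582629 - 4483081) = -15 + 3/(-5065710) = -15 + 3*(-1/5065710) = -15 - 1/1688570 = -25328551/1688570 ≈ -15.000)
m(q, Q) = 70/1013 + q/Q (m(q, Q) = -70/(-1013) + q/Q = -70*(-1/1013) + q/Q = 70/1013 + q/Q)
√(F + m(-7, f(10, -16))) = √(-25328551/1688570 + (70/1013 - 7/(-17))) = √(-25328551/1688570 + (70/1013 - 7*(-1/17))) = √(-25328551/1688570 + (70/1013 + 7/17)) = √(-25328551/1688570 + 8281/17221) = √(-422199928601/29078863970) = I*√12277094291932191405970/29078863970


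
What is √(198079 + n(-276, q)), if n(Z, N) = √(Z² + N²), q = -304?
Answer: √(198079 + 4*√10537) ≈ 445.52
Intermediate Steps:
n(Z, N) = √(N² + Z²)
√(198079 + n(-276, q)) = √(198079 + √((-304)² + (-276)²)) = √(198079 + √(92416 + 76176)) = √(198079 + √168592) = √(198079 + 4*√10537)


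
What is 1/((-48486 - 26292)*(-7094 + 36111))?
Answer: -1/2169833226 ≈ -4.6087e-10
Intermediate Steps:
1/((-48486 - 26292)*(-7094 + 36111)) = 1/(-74778*29017) = 1/(-2169833226) = -1/2169833226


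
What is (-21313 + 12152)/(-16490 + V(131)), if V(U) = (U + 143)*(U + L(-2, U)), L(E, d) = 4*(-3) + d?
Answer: -9161/52010 ≈ -0.17614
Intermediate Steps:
L(E, d) = -12 + d
V(U) = (-12 + 2*U)*(143 + U) (V(U) = (U + 143)*(U + (-12 + U)) = (143 + U)*(-12 + 2*U) = (-12 + 2*U)*(143 + U))
(-21313 + 12152)/(-16490 + V(131)) = (-21313 + 12152)/(-16490 + (-1716 + 2*131**2 + 274*131)) = -9161/(-16490 + (-1716 + 2*17161 + 35894)) = -9161/(-16490 + (-1716 + 34322 + 35894)) = -9161/(-16490 + 68500) = -9161/52010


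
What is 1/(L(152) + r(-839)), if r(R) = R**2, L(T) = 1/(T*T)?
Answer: 23104/16263390785 ≈ 1.4206e-6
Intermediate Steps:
L(T) = T**(-2) (L(T) = 1/(T**2) = T**(-2))
1/(L(152) + r(-839)) = 1/(152**(-2) + (-839)**2) = 1/(1/23104 + 703921) = 1/(16263390785/23104) = 23104/16263390785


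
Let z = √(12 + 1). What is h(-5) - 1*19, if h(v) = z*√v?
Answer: -19 + I*√65 ≈ -19.0 + 8.0623*I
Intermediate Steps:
z = √13 ≈ 3.6056
h(v) = √13*√v
h(-5) - 1*19 = √13*√(-5) - 1*19 = √13*(I*√5) - 19 = I*√65 - 19 = -19 + I*√65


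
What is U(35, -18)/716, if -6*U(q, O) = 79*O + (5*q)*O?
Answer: 381/358 ≈ 1.0642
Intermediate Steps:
U(q, O) = -79*O/6 - 5*O*q/6 (U(q, O) = -(79*O + (5*q)*O)/6 = -(79*O + 5*O*q)/6 = -79*O/6 - 5*O*q/6)
U(35, -18)/716 = -⅙*(-18)*(79 + 5*35)/716 = -⅙*(-18)*(79 + 175)*(1/716) = -⅙*(-18)*254*(1/716) = 762*(1/716) = 381/358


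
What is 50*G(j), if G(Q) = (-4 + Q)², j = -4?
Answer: 3200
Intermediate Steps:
50*G(j) = 50*(-4 - 4)² = 50*(-8)² = 50*64 = 3200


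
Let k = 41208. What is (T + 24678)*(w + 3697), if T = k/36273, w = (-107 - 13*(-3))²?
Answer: 2482948406314/12091 ≈ 2.0536e+8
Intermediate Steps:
w = 4624 (w = (-107 + 39)² = (-68)² = 4624)
T = 13736/12091 (T = 41208/36273 = 41208*(1/36273) = 13736/12091 ≈ 1.1361)
(T + 24678)*(w + 3697) = (13736/12091 + 24678)*(4624 + 3697) = (298395434/12091)*8321 = 2482948406314/12091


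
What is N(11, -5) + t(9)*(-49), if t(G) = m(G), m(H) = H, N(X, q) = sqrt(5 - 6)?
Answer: -441 + I ≈ -441.0 + 1.0*I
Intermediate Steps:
N(X, q) = I (N(X, q) = sqrt(-1) = I)
t(G) = G
N(11, -5) + t(9)*(-49) = I + 9*(-49) = I - 441 = -441 + I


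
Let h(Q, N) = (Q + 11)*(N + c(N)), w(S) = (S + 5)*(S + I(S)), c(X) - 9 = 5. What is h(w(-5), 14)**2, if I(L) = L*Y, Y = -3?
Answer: 94864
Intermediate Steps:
c(X) = 14 (c(X) = 9 + 5 = 14)
I(L) = -3*L (I(L) = L*(-3) = -3*L)
w(S) = -2*S*(5 + S) (w(S) = (S + 5)*(S - 3*S) = (5 + S)*(-2*S) = -2*S*(5 + S))
h(Q, N) = (11 + Q)*(14 + N) (h(Q, N) = (Q + 11)*(N + 14) = (11 + Q)*(14 + N))
h(w(-5), 14)**2 = (154 + 11*14 + 14*(2*(-5)*(-5 - 1*(-5))) + 14*(2*(-5)*(-5 - 1*(-5))))**2 = (154 + 154 + 14*(2*(-5)*(-5 + 5)) + 14*(2*(-5)*(-5 + 5)))**2 = (154 + 154 + 14*(2*(-5)*0) + 14*(2*(-5)*0))**2 = (154 + 154 + 14*0 + 14*0)**2 = (154 + 154 + 0 + 0)**2 = 308**2 = 94864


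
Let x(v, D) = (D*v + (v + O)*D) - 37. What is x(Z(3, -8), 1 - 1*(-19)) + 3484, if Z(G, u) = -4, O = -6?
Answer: 3167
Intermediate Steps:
x(v, D) = -37 + D*v + D*(-6 + v) (x(v, D) = (D*v + (v - 6)*D) - 37 = (D*v + (-6 + v)*D) - 37 = (D*v + D*(-6 + v)) - 37 = -37 + D*v + D*(-6 + v))
x(Z(3, -8), 1 - 1*(-19)) + 3484 = (-37 - 6*(1 - 1*(-19)) + 2*(1 - 1*(-19))*(-4)) + 3484 = (-37 - 6*(1 + 19) + 2*(1 + 19)*(-4)) + 3484 = (-37 - 6*20 + 2*20*(-4)) + 3484 = (-37 - 120 - 160) + 3484 = -317 + 3484 = 3167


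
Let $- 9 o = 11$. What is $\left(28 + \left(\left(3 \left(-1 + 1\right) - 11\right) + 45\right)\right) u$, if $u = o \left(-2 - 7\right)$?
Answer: $682$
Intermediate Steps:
$o = - \frac{11}{9}$ ($o = \left(- \frac{1}{9}\right) 11 = - \frac{11}{9} \approx -1.2222$)
$u = 11$ ($u = - \frac{11 \left(-2 - 7\right)}{9} = \left(- \frac{11}{9}\right) \left(-9\right) = 11$)
$\left(28 + \left(\left(3 \left(-1 + 1\right) - 11\right) + 45\right)\right) u = \left(28 + \left(\left(3 \left(-1 + 1\right) - 11\right) + 45\right)\right) 11 = \left(28 + \left(\left(3 \cdot 0 - 11\right) + 45\right)\right) 11 = \left(28 + \left(\left(0 - 11\right) + 45\right)\right) 11 = \left(28 + \left(-11 + 45\right)\right) 11 = \left(28 + 34\right) 11 = 62 \cdot 11 = 682$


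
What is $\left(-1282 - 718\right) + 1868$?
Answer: $-132$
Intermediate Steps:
$\left(-1282 - 718\right) + 1868 = -2000 + 1868 = -132$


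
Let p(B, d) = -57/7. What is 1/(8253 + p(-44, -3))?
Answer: 7/57714 ≈ 0.00012129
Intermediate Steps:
p(B, d) = -57/7 (p(B, d) = -57*⅐ = -57/7)
1/(8253 + p(-44, -3)) = 1/(8253 - 57/7) = 1/(57714/7) = 7/57714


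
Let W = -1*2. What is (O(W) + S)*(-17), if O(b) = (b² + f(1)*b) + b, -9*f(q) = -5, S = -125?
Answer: 18989/9 ≈ 2109.9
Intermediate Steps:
W = -2
f(q) = 5/9 (f(q) = -⅑*(-5) = 5/9)
O(b) = b² + 14*b/9 (O(b) = (b² + 5*b/9) + b = b² + 14*b/9)
(O(W) + S)*(-17) = ((⅑)*(-2)*(14 + 9*(-2)) - 125)*(-17) = ((⅑)*(-2)*(14 - 18) - 125)*(-17) = ((⅑)*(-2)*(-4) - 125)*(-17) = (8/9 - 125)*(-17) = -1117/9*(-17) = 18989/9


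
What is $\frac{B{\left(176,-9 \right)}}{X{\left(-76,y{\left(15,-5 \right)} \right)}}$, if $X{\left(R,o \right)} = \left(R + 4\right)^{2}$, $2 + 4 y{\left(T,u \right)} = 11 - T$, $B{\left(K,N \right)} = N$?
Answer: $- \frac{1}{576} \approx -0.0017361$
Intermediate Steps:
$y{\left(T,u \right)} = \frac{9}{4} - \frac{T}{4}$ ($y{\left(T,u \right)} = - \frac{1}{2} + \frac{11 - T}{4} = - \frac{1}{2} - \left(- \frac{11}{4} + \frac{T}{4}\right) = \frac{9}{4} - \frac{T}{4}$)
$X{\left(R,o \right)} = \left(4 + R\right)^{2}$
$\frac{B{\left(176,-9 \right)}}{X{\left(-76,y{\left(15,-5 \right)} \right)}} = - \frac{9}{\left(4 - 76\right)^{2}} = - \frac{9}{\left(-72\right)^{2}} = - \frac{9}{5184} = \left(-9\right) \frac{1}{5184} = - \frac{1}{576}$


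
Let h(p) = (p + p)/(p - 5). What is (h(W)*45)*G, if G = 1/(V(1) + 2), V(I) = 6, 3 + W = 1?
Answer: 45/14 ≈ 3.2143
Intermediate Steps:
W = -2 (W = -3 + 1 = -2)
h(p) = 2*p/(-5 + p) (h(p) = (2*p)/(-5 + p) = 2*p/(-5 + p))
G = ⅛ (G = 1/(6 + 2) = 1/8 = ⅛ ≈ 0.12500)
(h(W)*45)*G = ((2*(-2)/(-5 - 2))*45)*(⅛) = ((2*(-2)/(-7))*45)*(⅛) = ((2*(-2)*(-⅐))*45)*(⅛) = ((4/7)*45)*(⅛) = (180/7)*(⅛) = 45/14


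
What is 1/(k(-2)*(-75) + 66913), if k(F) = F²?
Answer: 1/66613 ≈ 1.5012e-5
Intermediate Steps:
1/(k(-2)*(-75) + 66913) = 1/((-2)²*(-75) + 66913) = 1/(4*(-75) + 66913) = 1/(-300 + 66913) = 1/66613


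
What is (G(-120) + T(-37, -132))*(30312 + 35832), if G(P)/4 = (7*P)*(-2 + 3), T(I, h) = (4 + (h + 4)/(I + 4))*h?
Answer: -291033600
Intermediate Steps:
T(I, h) = h*(4 + (4 + h)/(4 + I)) (T(I, h) = (4 + (4 + h)/(4 + I))*h = h*(4 + (4 + h)/(4 + I)))
G(P) = 28*P (G(P) = 4*((7*P)*(-2 + 3)) = 4*((7*P)*1) = 4*(7*P) = 28*P)
(G(-120) + T(-37, -132))*(30312 + 35832) = (28*(-120) - 132*(20 - 132 + 4*(-37))/(4 - 37))*(30312 + 35832) = (-3360 - 132*(20 - 132 - 148)/(-33))*66144 = (-3360 - 132*(-1/33)*(-260))*66144 = (-3360 - 1040)*66144 = -4400*66144 = -291033600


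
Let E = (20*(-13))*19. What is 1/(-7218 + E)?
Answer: -1/12158 ≈ -8.2250e-5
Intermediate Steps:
E = -4940 (E = -260*19 = -4940)
1/(-7218 + E) = 1/(-7218 - 4940) = 1/(-12158) = -1/12158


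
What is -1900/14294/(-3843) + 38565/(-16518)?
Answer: -353069183755/151227361026 ≈ -2.3347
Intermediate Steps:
-1900/14294/(-3843) + 38565/(-16518) = -1900*1/14294*(-1/3843) + 38565*(-1/16518) = -950/7147*(-1/3843) - 12855/5506 = 950/27465921 - 12855/5506 = -353069183755/151227361026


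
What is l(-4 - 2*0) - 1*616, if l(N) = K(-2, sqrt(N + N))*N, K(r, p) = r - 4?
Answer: -592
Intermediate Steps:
K(r, p) = -4 + r
l(N) = -6*N (l(N) = (-4 - 2)*N = -6*N)
l(-4 - 2*0) - 1*616 = -6*(-4 - 2*0) - 1*616 = -6*(-4 + 0) - 616 = -6*(-4) - 616 = 24 - 616 = -592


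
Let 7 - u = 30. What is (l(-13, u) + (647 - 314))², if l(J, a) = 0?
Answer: 110889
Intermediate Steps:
u = -23 (u = 7 - 1*30 = 7 - 30 = -23)
(l(-13, u) + (647 - 314))² = (0 + (647 - 314))² = (0 + 333)² = 333² = 110889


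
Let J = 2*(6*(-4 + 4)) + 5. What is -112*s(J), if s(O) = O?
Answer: -560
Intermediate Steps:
J = 5 (J = 2*(6*0) + 5 = 2*0 + 5 = 0 + 5 = 5)
-112*s(J) = -112*5 = -560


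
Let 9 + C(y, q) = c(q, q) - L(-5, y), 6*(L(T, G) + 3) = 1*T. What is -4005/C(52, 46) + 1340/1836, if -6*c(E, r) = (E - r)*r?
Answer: 11040155/14229 ≈ 775.89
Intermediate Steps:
L(T, G) = -3 + T/6 (L(T, G) = -3 + (1*T)/6 = -3 + T/6)
c(E, r) = -r*(E - r)/6 (c(E, r) = -(E - r)*r/6 = -r*(E - r)/6)
C(y, q) = -31/6 (C(y, q) = -9 + (q*(q - q)/6 - (-3 + (⅙)*(-5))) = -9 + ((⅙)*q*0 - (-3 - ⅚)) = -9 + (0 - 1*(-23/6)) = -9 + (0 + 23/6) = -9 + 23/6 = -31/6)
-4005/C(52, 46) + 1340/1836 = -4005/(-31/6) + 1340/1836 = -4005*(-6/31) + 1340*(1/1836) = 24030/31 + 335/459 = 11040155/14229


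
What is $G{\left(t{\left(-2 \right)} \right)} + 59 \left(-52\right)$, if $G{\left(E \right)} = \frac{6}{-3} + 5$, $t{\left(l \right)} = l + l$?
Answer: $-3065$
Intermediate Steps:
$t{\left(l \right)} = 2 l$
$G{\left(E \right)} = 3$ ($G{\left(E \right)} = 6 \left(- \frac{1}{3}\right) + 5 = -2 + 5 = 3$)
$G{\left(t{\left(-2 \right)} \right)} + 59 \left(-52\right) = 3 + 59 \left(-52\right) = 3 - 3068 = -3065$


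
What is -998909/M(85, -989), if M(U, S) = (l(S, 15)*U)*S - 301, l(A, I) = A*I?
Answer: -998909/1247103974 ≈ -0.00080098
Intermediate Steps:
M(U, S) = -301 + 15*U*S² (M(U, S) = ((S*15)*U)*S - 301 = ((15*S)*U)*S - 301 = (15*S*U)*S - 301 = 15*U*S² - 301 = -301 + 15*U*S²)
-998909/M(85, -989) = -998909/(-301 + 15*85*(-989)²) = -998909/(-301 + 15*85*978121) = -998909/(-301 + 1247104275) = -998909/1247103974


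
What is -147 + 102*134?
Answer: 13521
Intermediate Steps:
-147 + 102*134 = -147 + 13668 = 13521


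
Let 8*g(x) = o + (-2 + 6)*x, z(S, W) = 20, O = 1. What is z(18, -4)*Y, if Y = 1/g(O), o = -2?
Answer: 80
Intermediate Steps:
g(x) = -¼ + x/2 (g(x) = (-2 + (-2 + 6)*x)/8 = (-2 + 4*x)/8 = -¼ + x/2)
Y = 4 (Y = 1/(-¼ + (½)*1) = 1/(-¼ + ½) = 1/(¼) = 4)
z(18, -4)*Y = 20*4 = 80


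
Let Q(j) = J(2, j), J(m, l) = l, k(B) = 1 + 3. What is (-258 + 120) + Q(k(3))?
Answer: -134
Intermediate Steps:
k(B) = 4
Q(j) = j
(-258 + 120) + Q(k(3)) = (-258 + 120) + 4 = -138 + 4 = -134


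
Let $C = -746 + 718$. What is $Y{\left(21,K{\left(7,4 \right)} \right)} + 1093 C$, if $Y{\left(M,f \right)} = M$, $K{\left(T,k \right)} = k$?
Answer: $-30583$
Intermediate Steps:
$C = -28$
$Y{\left(21,K{\left(7,4 \right)} \right)} + 1093 C = 21 + 1093 \left(-28\right) = 21 - 30604 = -30583$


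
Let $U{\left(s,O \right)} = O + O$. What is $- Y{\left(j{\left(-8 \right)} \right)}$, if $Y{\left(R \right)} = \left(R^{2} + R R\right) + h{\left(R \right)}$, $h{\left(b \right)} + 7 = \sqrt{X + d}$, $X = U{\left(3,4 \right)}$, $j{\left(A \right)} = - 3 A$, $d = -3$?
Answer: $-1145 - \sqrt{5} \approx -1147.2$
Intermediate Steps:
$U{\left(s,O \right)} = 2 O$
$X = 8$ ($X = 2 \cdot 4 = 8$)
$h{\left(b \right)} = -7 + \sqrt{5}$ ($h{\left(b \right)} = -7 + \sqrt{8 - 3} = -7 + \sqrt{5}$)
$Y{\left(R \right)} = -7 + \sqrt{5} + 2 R^{2}$ ($Y{\left(R \right)} = \left(R^{2} + R R\right) - \left(7 - \sqrt{5}\right) = \left(R^{2} + R^{2}\right) - \left(7 - \sqrt{5}\right) = 2 R^{2} - \left(7 - \sqrt{5}\right) = -7 + \sqrt{5} + 2 R^{2}$)
$- Y{\left(j{\left(-8 \right)} \right)} = - (-7 + \sqrt{5} + 2 \left(\left(-3\right) \left(-8\right)\right)^{2}) = - (-7 + \sqrt{5} + 2 \cdot 24^{2}) = - (-7 + \sqrt{5} + 2 \cdot 576) = - (-7 + \sqrt{5} + 1152) = - (1145 + \sqrt{5}) = -1145 - \sqrt{5}$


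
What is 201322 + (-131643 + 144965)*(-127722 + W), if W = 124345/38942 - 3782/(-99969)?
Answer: -3311512268860081349/1946496399 ≈ -1.7013e+9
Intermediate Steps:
W = 12577923949/3892992798 (W = 124345*(1/38942) - 3782*(-1/99969) = 124345/38942 + 3782/99969 = 12577923949/3892992798 ≈ 3.2309)
201322 + (-131643 + 144965)*(-127722 + W) = 201322 + (-131643 + 144965)*(-127722 + 12577923949/3892992798) = 201322 + 13322*(-497208248222207/3892992798) = 201322 - 3311904141408120827/1946496399 = -3311512268860081349/1946496399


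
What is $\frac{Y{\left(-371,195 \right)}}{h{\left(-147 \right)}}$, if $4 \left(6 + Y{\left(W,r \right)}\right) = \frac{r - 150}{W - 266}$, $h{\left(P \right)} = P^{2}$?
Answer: $- \frac{5111}{18353244} \approx -0.00027848$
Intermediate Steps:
$Y{\left(W,r \right)} = -6 + \frac{-150 + r}{4 \left(-266 + W\right)}$ ($Y{\left(W,r \right)} = -6 + \frac{\left(r - 150\right) \frac{1}{W - 266}}{4} = -6 + \frac{\left(r - 150\right) \frac{1}{-266 + W}}{4} = -6 + \frac{\left(-150 + r\right) \frac{1}{-266 + W}}{4} = -6 + \frac{\frac{1}{-266 + W} \left(-150 + r\right)}{4} = -6 + \frac{-150 + r}{4 \left(-266 + W\right)}$)
$\frac{Y{\left(-371,195 \right)}}{h{\left(-147 \right)}} = \frac{\frac{1}{4} \frac{1}{-266 - 371} \left(6234 + 195 - -8904\right)}{\left(-147\right)^{2}} = \frac{\frac{1}{4} \frac{1}{-637} \left(6234 + 195 + 8904\right)}{21609} = \frac{1}{4} \left(- \frac{1}{637}\right) 15333 \cdot \frac{1}{21609} = \left(- \frac{15333}{2548}\right) \frac{1}{21609} = - \frac{5111}{18353244}$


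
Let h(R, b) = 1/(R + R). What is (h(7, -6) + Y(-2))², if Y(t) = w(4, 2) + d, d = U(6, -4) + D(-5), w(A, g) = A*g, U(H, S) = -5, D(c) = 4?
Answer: 9801/196 ≈ 50.005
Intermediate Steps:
d = -1 (d = -5 + 4 = -1)
h(R, b) = 1/(2*R)
Y(t) = 7 (Y(t) = 4*2 - 1 = 8 - 1 = 7)
(h(7, -6) + Y(-2))² = ((½)/7 + 7)² = ((½)*(⅐) + 7)² = (1/14 + 7)² = (99/14)² = 9801/196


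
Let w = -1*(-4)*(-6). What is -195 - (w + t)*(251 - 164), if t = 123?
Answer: -8808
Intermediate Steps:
w = -24 (w = 4*(-6) = -24)
-195 - (w + t)*(251 - 164) = -195 - (-24 + 123)*(251 - 164) = -195 - 99*87 = -195 - 1*8613 = -195 - 8613 = -8808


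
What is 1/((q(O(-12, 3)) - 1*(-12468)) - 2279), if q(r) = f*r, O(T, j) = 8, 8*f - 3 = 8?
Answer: 1/10200 ≈ 9.8039e-5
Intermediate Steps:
f = 11/8 (f = 3/8 + (⅛)*8 = 3/8 + 1 = 11/8 ≈ 1.3750)
q(r) = 11*r/8
1/((q(O(-12, 3)) - 1*(-12468)) - 2279) = 1/(((11/8)*8 - 1*(-12468)) - 2279) = 1/((11 + 12468) - 2279) = 1/(12479 - 2279) = 1/10200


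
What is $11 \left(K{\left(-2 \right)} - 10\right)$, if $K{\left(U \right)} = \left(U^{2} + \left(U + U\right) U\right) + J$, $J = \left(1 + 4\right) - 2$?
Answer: $55$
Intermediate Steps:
$J = 3$ ($J = 5 - 2 = 3$)
$K{\left(U \right)} = 3 + 3 U^{2}$ ($K{\left(U \right)} = \left(U^{2} + \left(U + U\right) U\right) + 3 = \left(U^{2} + 2 U U\right) + 3 = \left(U^{2} + 2 U^{2}\right) + 3 = 3 U^{2} + 3 = 3 + 3 U^{2}$)
$11 \left(K{\left(-2 \right)} - 10\right) = 11 \left(\left(3 + 3 \left(-2\right)^{2}\right) - 10\right) = 11 \left(\left(3 + 3 \cdot 4\right) - 10\right) = 11 \left(\left(3 + 12\right) - 10\right) = 11 \left(15 - 10\right) = 11 \cdot 5 = 55$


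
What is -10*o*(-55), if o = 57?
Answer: 31350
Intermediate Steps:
-10*o*(-55) = -10*57*(-55) = -570*(-55) = 31350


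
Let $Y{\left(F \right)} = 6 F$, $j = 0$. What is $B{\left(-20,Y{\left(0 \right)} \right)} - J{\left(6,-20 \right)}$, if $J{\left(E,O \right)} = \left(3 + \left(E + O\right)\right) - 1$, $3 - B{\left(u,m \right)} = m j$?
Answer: $15$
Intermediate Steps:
$B{\left(u,m \right)} = 3$ ($B{\left(u,m \right)} = 3 - m 0 = 3 - 0 = 3 + 0 = 3$)
$J{\left(E,O \right)} = 2 + E + O$ ($J{\left(E,O \right)} = \left(3 + E + O\right) - 1 = 2 + E + O$)
$B{\left(-20,Y{\left(0 \right)} \right)} - J{\left(6,-20 \right)} = 3 - \left(2 + 6 - 20\right) = 3 - -12 = 3 + 12 = 15$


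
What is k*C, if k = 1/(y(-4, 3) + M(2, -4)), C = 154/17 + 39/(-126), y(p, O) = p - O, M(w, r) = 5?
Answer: -6247/1428 ≈ -4.3746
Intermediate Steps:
C = 6247/714 (C = 154*(1/17) + 39*(-1/126) = 154/17 - 13/42 = 6247/714 ≈ 8.7493)
k = -½ (k = 1/((-4 - 1*3) + 5) = 1/((-4 - 3) + 5) = 1/(-7 + 5) = 1/(-2) = -½ ≈ -0.50000)
k*C = -½*6247/714 = -6247/1428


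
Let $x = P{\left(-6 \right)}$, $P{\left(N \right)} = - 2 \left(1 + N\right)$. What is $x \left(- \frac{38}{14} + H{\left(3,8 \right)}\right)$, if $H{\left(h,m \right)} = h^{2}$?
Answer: $\frac{440}{7} \approx 62.857$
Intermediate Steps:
$P{\left(N \right)} = -2 - 2 N$
$x = 10$ ($x = -2 - -12 = -2 + 12 = 10$)
$x \left(- \frac{38}{14} + H{\left(3,8 \right)}\right) = 10 \left(- \frac{38}{14} + 3^{2}\right) = 10 \left(\left(-38\right) \frac{1}{14} + 9\right) = 10 \left(- \frac{19}{7} + 9\right) = 10 \cdot \frac{44}{7} = \frac{440}{7}$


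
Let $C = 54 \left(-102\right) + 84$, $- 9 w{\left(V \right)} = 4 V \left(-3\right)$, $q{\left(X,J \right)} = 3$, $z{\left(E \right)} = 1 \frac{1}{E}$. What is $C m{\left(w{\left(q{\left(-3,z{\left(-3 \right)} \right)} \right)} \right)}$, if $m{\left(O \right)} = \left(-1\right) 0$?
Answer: $0$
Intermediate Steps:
$z{\left(E \right)} = \frac{1}{E}$
$w{\left(V \right)} = \frac{4 V}{3}$ ($w{\left(V \right)} = - \frac{4 V \left(-3\right)}{9} = - \frac{\left(-12\right) V}{9} = \frac{4 V}{3}$)
$m{\left(O \right)} = 0$
$C = -5424$ ($C = -5508 + 84 = -5424$)
$C m{\left(w{\left(q{\left(-3,z{\left(-3 \right)} \right)} \right)} \right)} = \left(-5424\right) 0 = 0$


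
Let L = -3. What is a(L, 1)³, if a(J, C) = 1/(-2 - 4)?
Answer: -1/216 ≈ -0.0046296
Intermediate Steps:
a(J, C) = -⅙ (a(J, C) = 1/(-6) = -⅙)
a(L, 1)³ = (-⅙)³ = -1/216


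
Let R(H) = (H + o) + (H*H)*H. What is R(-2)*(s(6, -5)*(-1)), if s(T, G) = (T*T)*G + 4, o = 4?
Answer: -1056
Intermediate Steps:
s(T, G) = 4 + G*T² (s(T, G) = T²*G + 4 = G*T² + 4 = 4 + G*T²)
R(H) = 4 + H + H³ (R(H) = (H + 4) + (H*H)*H = (4 + H) + H²*H = (4 + H) + H³ = 4 + H + H³)
R(-2)*(s(6, -5)*(-1)) = (4 - 2 + (-2)³)*((4 - 5*6²)*(-1)) = (4 - 2 - 8)*((4 - 5*36)*(-1)) = -6*(4 - 180)*(-1) = -(-1056)*(-1) = -6*176 = -1056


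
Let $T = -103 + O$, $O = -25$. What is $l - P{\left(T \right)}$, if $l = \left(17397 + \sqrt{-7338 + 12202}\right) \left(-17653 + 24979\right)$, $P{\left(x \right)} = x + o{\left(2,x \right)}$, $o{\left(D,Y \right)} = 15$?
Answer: $127450535 + 117216 \sqrt{19} \approx 1.2796 \cdot 10^{8}$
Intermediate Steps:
$T = -128$ ($T = -103 - 25 = -128$)
$P{\left(x \right)} = 15 + x$ ($P{\left(x \right)} = x + 15 = 15 + x$)
$l = 127450422 + 117216 \sqrt{19}$ ($l = \left(17397 + \sqrt{4864}\right) 7326 = \left(17397 + 16 \sqrt{19}\right) 7326 = 127450422 + 117216 \sqrt{19} \approx 1.2796 \cdot 10^{8}$)
$l - P{\left(T \right)} = \left(127450422 + 117216 \sqrt{19}\right) - \left(15 - 128\right) = \left(127450422 + 117216 \sqrt{19}\right) - -113 = \left(127450422 + 117216 \sqrt{19}\right) + 113 = 127450535 + 117216 \sqrt{19}$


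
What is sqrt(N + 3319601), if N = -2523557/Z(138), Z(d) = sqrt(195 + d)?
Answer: sqrt(40900803921 - 280114827*sqrt(37))/111 ≈ 1783.6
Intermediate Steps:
N = -2523557*sqrt(37)/111 (N = -2523557/sqrt(195 + 138) = -2523557*sqrt(37)/111 ≈ -1.3829e+5)
sqrt(N + 3319601) = sqrt(-2523557*sqrt(37)/111 + 3319601) = sqrt(3319601 - 2523557*sqrt(37)/111)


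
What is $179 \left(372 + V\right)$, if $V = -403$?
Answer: $-5549$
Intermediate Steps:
$179 \left(372 + V\right) = 179 \left(372 - 403\right) = 179 \left(-31\right) = -5549$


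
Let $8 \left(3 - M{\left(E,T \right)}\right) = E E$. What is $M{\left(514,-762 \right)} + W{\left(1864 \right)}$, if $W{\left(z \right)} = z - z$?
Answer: $- \frac{66043}{2} \approx -33022.0$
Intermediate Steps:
$W{\left(z \right)} = 0$
$M{\left(E,T \right)} = 3 - \frac{E^{2}}{8}$ ($M{\left(E,T \right)} = 3 - \frac{E E}{8} = 3 - \frac{E^{2}}{8}$)
$M{\left(514,-762 \right)} + W{\left(1864 \right)} = \left(3 - \frac{514^{2}}{8}\right) + 0 = \left(3 - \frac{66049}{2}\right) + 0 = - \frac{66043}{2} + 0 = - \frac{66043}{2}$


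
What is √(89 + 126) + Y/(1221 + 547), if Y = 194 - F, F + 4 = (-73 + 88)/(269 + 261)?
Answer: 20985/187408 + √215 ≈ 14.775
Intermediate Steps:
F = -421/106 (F = -4 + (-73 + 88)/(269 + 261) = -4 + 15/530 = -4 + 15*(1/530) = -4 + 3/106 = -421/106 ≈ -3.9717)
Y = 20985/106 (Y = 194 - 1*(-421/106) = 194 + 421/106 = 20985/106 ≈ 197.97)
√(89 + 126) + Y/(1221 + 547) = √(89 + 126) + 20985/(106*(1221 + 547)) = √215 + (20985/106)/1768 = √215 + (20985/106)*(1/1768) = √215 + 20985/187408 = 20985/187408 + √215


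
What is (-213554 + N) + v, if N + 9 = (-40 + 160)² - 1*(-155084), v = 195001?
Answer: 150922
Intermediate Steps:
N = 169475 (N = -9 + ((-40 + 160)² - 1*(-155084)) = -9 + (120² + 155084) = -9 + (14400 + 155084) = -9 + 169484 = 169475)
(-213554 + N) + v = (-213554 + 169475) + 195001 = -44079 + 195001 = 150922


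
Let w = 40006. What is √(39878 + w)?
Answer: 6*√2219 ≈ 282.64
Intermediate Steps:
√(39878 + w) = √(39878 + 40006) = √79884 = 6*√2219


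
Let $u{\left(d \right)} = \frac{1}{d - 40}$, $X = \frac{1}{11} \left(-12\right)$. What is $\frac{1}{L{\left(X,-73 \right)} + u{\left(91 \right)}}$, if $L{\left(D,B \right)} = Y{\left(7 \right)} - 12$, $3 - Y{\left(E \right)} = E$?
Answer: $- \frac{51}{815} \approx -0.062577$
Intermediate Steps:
$Y{\left(E \right)} = 3 - E$
$X = - \frac{12}{11}$ ($X = \frac{1}{11} \left(-12\right) = - \frac{12}{11} \approx -1.0909$)
$u{\left(d \right)} = \frac{1}{-40 + d}$
$L{\left(D,B \right)} = -16$ ($L{\left(D,B \right)} = \left(3 - 7\right) - 12 = -4 - 12 = -16$)
$\frac{1}{L{\left(X,-73 \right)} + u{\left(91 \right)}} = \frac{1}{-16 + \frac{1}{-40 + 91}} = \frac{1}{-16 + \frac{1}{51}} = \frac{1}{- \frac{815}{51}} = - \frac{51}{815}$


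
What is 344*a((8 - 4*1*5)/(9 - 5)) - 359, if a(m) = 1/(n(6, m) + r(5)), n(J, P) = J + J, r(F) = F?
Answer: -5759/17 ≈ -338.76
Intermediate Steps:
n(J, P) = 2*J
a(m) = 1/17 (a(m) = 1/(2*6 + 5) = 1/(12 + 5) = 1/17)
344*a((8 - 4*1*5)/(9 - 5)) - 359 = 344*(1/17) - 359 = 344/17 - 359 = -5759/17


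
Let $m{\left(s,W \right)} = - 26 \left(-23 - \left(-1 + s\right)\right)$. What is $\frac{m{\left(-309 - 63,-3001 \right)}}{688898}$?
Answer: $- \frac{650}{49207} \approx -0.01321$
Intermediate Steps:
$m{\left(s,W \right)} = 572 + 26 s$ ($m{\left(s,W \right)} = - 26 \left(-22 - s\right) = 572 + 26 s$)
$\frac{m{\left(-309 - 63,-3001 \right)}}{688898} = \frac{572 + 26 \left(-309 - 63\right)}{688898} = \left(572 + 26 \left(-372\right)\right) \frac{1}{688898} = \left(572 - 9672\right) \frac{1}{688898} = \left(-9100\right) \frac{1}{688898} = - \frac{650}{49207}$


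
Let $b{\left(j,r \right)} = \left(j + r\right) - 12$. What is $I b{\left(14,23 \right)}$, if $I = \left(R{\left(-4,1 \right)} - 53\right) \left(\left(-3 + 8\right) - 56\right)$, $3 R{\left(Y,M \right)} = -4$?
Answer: $69275$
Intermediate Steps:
$R{\left(Y,M \right)} = - \frac{4}{3}$ ($R{\left(Y,M \right)} = \frac{1}{3} \left(-4\right) = - \frac{4}{3}$)
$b{\left(j,r \right)} = -12 + j + r$
$I = 2771$ ($I = \left(- \frac{4}{3} - 53\right) \left(\left(-3 + 8\right) - 56\right) = - \frac{163 \left(5 - 56\right)}{3} = \left(- \frac{163}{3}\right) \left(-51\right) = 2771$)
$I b{\left(14,23 \right)} = 2771 \left(-12 + 14 + 23\right) = 2771 \cdot 25 = 69275$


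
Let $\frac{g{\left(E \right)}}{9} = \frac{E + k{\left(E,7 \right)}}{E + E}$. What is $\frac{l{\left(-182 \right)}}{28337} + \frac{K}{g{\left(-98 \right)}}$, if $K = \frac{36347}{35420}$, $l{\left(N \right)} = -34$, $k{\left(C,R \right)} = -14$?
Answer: $\frac{1023771499}{5161867920} \approx 0.19833$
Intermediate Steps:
$g{\left(E \right)} = \frac{9 \left(-14 + E\right)}{2 E}$ ($g{\left(E \right)} = 9 \frac{E - 14}{E + E} = 9 \frac{-14 + E}{2 E} = \frac{9 \left(-14 + E\right)}{2 E}$)
$K = \frac{36347}{35420}$ ($K = 36347 \cdot \frac{1}{35420} = \frac{36347}{35420} \approx 1.0262$)
$\frac{l{\left(-182 \right)}}{28337} + \frac{K}{g{\left(-98 \right)}} = - \frac{34}{28337} + \frac{36347}{35420 \left(\frac{9}{2} - \frac{63}{-98}\right)} = \left(-34\right) \frac{1}{28337} + \frac{36347}{35420 \left(\frac{9}{2} - - \frac{9}{14}\right)} = - \frac{34}{28337} + \frac{36347}{35420 \left(\frac{9}{2} + \frac{9}{14}\right)} = - \frac{34}{28337} + \frac{36347}{35420 \cdot \frac{36}{7}} = - \frac{34}{28337} + \frac{36347}{35420} \cdot \frac{7}{36} = - \frac{34}{28337} + \frac{36347}{182160} = \frac{1023771499}{5161867920}$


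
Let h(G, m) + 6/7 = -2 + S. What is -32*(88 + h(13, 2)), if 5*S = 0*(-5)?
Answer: -19072/7 ≈ -2724.6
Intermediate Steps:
S = 0 (S = (0*(-5))/5 = (⅕)*0 = 0)
h(G, m) = -20/7 (h(G, m) = -6/7 + (-2 + 0) = -6/7 - 2 = -20/7)
-32*(88 + h(13, 2)) = -32*(88 - 20/7) = -32*596/7 = -19072/7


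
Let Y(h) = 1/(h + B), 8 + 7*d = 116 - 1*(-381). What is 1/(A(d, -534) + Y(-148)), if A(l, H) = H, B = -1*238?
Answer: -386/206125 ≈ -0.0018726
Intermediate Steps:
B = -238
d = 489/7 (d = -8/7 + (116 - 1*(-381))/7 = -8/7 + (116 + 381)/7 = -8/7 + (1/7)*497 = -8/7 + 71 = 489/7 ≈ 69.857)
Y(h) = 1/(-238 + h) (Y(h) = 1/(h - 238) = 1/(-238 + h))
1/(A(d, -534) + Y(-148)) = 1/(-534 + 1/(-238 - 148)) = 1/(-534 + 1/(-386)) = 1/(-534 - 1/386) = 1/(-206125/386) = -386/206125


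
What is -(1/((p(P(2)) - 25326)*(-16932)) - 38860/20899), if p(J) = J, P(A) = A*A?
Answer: 16661306740541/8960490221496 ≈ 1.8594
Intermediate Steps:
P(A) = A²
-(1/((p(P(2)) - 25326)*(-16932)) - 38860/20899) = -(1/(2² - 25326*(-16932)) - 38860/20899) = -(-1/16932/(4 - 25326) - 38860*1/20899) = -(-1/16932/(-25322) - 38860/20899) = -(-1/25322*(-1/16932) - 38860/20899) = -(1/428752104 - 38860/20899) = -1*(-16661306740541/8960490221496) = 16661306740541/8960490221496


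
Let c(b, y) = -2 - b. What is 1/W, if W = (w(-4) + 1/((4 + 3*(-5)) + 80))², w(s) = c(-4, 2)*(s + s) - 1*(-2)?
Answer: 4761/931225 ≈ 0.0051126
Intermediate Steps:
w(s) = 2 + 4*s (w(s) = (-2 - 1*(-4))*(s + s) - 1*(-2) = (-2 + 4)*(2*s) + 2 = 2*(2*s) + 2 = 4*s + 2 = 2 + 4*s)
W = 931225/4761 (W = ((2 + 4*(-4)) + 1/((4 + 3*(-5)) + 80))² = ((2 - 16) + 1/((4 - 15) + 80))² = (-14 + 1/(-11 + 80))² = (-14 + 1/69)² = (-965/69)² = 931225/4761 ≈ 195.59)
1/W = 1/(931225/4761) = 4761/931225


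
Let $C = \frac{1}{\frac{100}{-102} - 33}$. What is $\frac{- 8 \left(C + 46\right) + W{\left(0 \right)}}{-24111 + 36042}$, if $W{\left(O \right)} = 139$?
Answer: $- \frac{396449}{20676423} \approx -0.019174$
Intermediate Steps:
$C = - \frac{51}{1733}$ ($C = \frac{1}{100 \left(- \frac{1}{102}\right) - 33} = \frac{1}{- \frac{50}{51} - 33} = \frac{1}{- \frac{1733}{51}} = - \frac{51}{1733} \approx -0.029429$)
$\frac{- 8 \left(C + 46\right) + W{\left(0 \right)}}{-24111 + 36042} = \frac{- 8 \left(- \frac{51}{1733} + 46\right) + 139}{-24111 + 36042} = \frac{\left(-8\right) \frac{79667}{1733} + 139}{11931} = \left(- \frac{637336}{1733} + 139\right) \frac{1}{11931} = \left(- \frac{396449}{1733}\right) \frac{1}{11931} = - \frac{396449}{20676423}$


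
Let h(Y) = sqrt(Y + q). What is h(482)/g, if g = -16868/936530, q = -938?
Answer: -468265*I*sqrt(114)/4217 ≈ -1185.6*I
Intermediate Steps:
h(Y) = sqrt(-938 + Y) (h(Y) = sqrt(Y - 938) = sqrt(-938 + Y))
g = -8434/468265 (g = -16868*1/936530 = -8434/468265 ≈ -0.018011)
h(482)/g = sqrt(-938 + 482)/(-8434/468265) = sqrt(-456)*(-468265/8434) = (2*I*sqrt(114))*(-468265/8434) = -468265*I*sqrt(114)/4217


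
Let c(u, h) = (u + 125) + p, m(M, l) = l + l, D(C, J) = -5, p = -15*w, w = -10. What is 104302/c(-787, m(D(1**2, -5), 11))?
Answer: -52151/256 ≈ -203.71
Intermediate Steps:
p = 150 (p = -15*(-10) = 150)
m(M, l) = 2*l
c(u, h) = 275 + u (c(u, h) = (u + 125) + 150 = (125 + u) + 150 = 275 + u)
104302/c(-787, m(D(1**2, -5), 11)) = 104302/(275 - 787) = 104302/(-512) = 104302*(-1/512) = -52151/256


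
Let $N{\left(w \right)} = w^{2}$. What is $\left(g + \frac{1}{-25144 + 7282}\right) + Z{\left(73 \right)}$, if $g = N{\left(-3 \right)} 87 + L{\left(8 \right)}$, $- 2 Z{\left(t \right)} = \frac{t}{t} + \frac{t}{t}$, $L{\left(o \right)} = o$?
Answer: $\frac{14110979}{17862} \approx 790.0$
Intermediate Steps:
$Z{\left(t \right)} = -1$ ($Z{\left(t \right)} = - \frac{\frac{t}{t} + \frac{t}{t}}{2} = - \frac{1 + 1}{2} = \left(- \frac{1}{2}\right) 2 = -1$)
$g = 791$ ($g = \left(-3\right)^{2} \cdot 87 + 8 = 9 \cdot 87 + 8 = 783 + 8 = 791$)
$\left(g + \frac{1}{-25144 + 7282}\right) + Z{\left(73 \right)} = \left(791 + \frac{1}{-25144 + 7282}\right) - 1 = \left(791 + \frac{1}{-17862}\right) - 1 = \left(791 - \frac{1}{17862}\right) - 1 = \frac{14128841}{17862} - 1 = \frac{14110979}{17862}$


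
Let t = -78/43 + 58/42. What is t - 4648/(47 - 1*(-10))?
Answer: -1406477/17157 ≈ -81.977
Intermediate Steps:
t = -391/903 (t = -78*1/43 + 58*(1/42) = -78/43 + 29/21 = -391/903 ≈ -0.43300)
t - 4648/(47 - 1*(-10)) = -391/903 - 4648/(47 - 1*(-10)) = -391/903 - 4648/(47 + 10) = -391/903 - 4648/57 = -1406477/17157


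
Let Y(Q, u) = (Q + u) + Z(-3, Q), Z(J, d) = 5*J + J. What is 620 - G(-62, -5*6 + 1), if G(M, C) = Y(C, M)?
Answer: 729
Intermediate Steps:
Z(J, d) = 6*J
Y(Q, u) = -18 + Q + u (Y(Q, u) = (Q + u) + 6*(-3) = (Q + u) - 18 = -18 + Q + u)
G(M, C) = -18 + C + M
620 - G(-62, -5*6 + 1) = 620 - (-18 + (-5*6 + 1) - 62) = 620 - (-18 + (-30 + 1) - 62) = 620 - (-18 - 29 - 62) = 620 - 1*(-109) = 620 + 109 = 729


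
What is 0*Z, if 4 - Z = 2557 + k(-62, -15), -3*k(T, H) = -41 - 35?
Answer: 0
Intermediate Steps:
k(T, H) = 76/3 (k(T, H) = -(-41 - 35)/3 = -⅓*(-76) = 76/3)
Z = -7735/3 (Z = 4 - (2557 + 76/3) = 4 - 1*7747/3 = 4 - 7747/3 = -7735/3 ≈ -2578.3)
0*Z = 0*(-7735/3) = 0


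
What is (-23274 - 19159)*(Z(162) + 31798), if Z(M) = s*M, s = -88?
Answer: -744359686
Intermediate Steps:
Z(M) = -88*M
(-23274 - 19159)*(Z(162) + 31798) = (-23274 - 19159)*(-88*162 + 31798) = -42433*(-14256 + 31798) = -42433*17542 = -744359686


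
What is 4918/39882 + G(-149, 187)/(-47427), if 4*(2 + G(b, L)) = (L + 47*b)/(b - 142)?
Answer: 1256108043/10192995031 ≈ 0.12323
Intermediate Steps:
G(b, L) = -2 + (L + 47*b)/(4*(-142 + b)) (G(b, L) = -2 + ((L + 47*b)/(b - 142))/4 = -2 + ((L + 47*b)/(-142 + b))/4 = -2 + (L + 47*b)/(4*(-142 + b)))
4918/39882 + G(-149, 187)/(-47427) = 4918/39882 + ((1136 + 187 + 39*(-149))/(4*(-142 - 149)))/(-47427) = 4918*(1/39882) + ((¼)*(1136 + 187 - 5811)/(-291))*(-1/47427) = 2459/19941 + ((¼)*(-1/291)*(-4488))*(-1/47427) = 2459/19941 + (374/97)*(-1/47427) = 2459/19941 - 374/4600419 = 1256108043/10192995031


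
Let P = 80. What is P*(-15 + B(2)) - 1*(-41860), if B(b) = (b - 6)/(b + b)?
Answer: 40580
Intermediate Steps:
B(b) = (-6 + b)/(2*b) (B(b) = (-6 + b)/((2*b)) = (-6 + b)*(1/(2*b)) = (-6 + b)/(2*b))
P*(-15 + B(2)) - 1*(-41860) = 80*(-15 + (½)*(-6 + 2)/2) - 1*(-41860) = 80*(-15 + (½)*(½)*(-4)) + 41860 = 80*(-15 - 1) + 41860 = 80*(-16) + 41860 = -1280 + 41860 = 40580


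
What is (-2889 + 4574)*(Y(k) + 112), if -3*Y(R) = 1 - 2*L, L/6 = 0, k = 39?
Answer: 564475/3 ≈ 1.8816e+5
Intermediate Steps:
L = 0 (L = 6*0 = 0)
Y(R) = -⅓ (Y(R) = -(1 - 2*0)/3 = -(1 + 0)/3 = -⅓*1 = -⅓)
(-2889 + 4574)*(Y(k) + 112) = (-2889 + 4574)*(-⅓ + 112) = 1685*(335/3) = 564475/3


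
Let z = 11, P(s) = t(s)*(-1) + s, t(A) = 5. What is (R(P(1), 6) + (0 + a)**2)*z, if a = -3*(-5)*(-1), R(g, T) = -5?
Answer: 2420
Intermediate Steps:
P(s) = -5 + s (P(s) = 5*(-1) + s = -5 + s)
a = -15 (a = 15*(-1) = -15)
(R(P(1), 6) + (0 + a)**2)*z = (-5 + (0 - 15)**2)*11 = (-5 + (-15)**2)*11 = (-5 + 225)*11 = 220*11 = 2420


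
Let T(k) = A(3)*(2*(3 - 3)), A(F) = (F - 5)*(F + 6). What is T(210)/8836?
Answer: 0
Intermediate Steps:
A(F) = (-5 + F)*(6 + F)
T(k) = 0 (T(k) = (-30 + 3 + 3²)*(2*(3 - 3)) = (-30 + 3 + 9)*(2*0) = -18*0 = 0)
T(210)/8836 = 0/8836 = 0*(1/8836) = 0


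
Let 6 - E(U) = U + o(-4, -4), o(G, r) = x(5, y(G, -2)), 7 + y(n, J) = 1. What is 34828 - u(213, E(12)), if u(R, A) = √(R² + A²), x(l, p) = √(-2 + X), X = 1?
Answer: 34828 - 2*√(11351 + 3*I) ≈ 34615.0 - 0.028158*I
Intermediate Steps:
y(n, J) = -6 (y(n, J) = -7 + 1 = -6)
x(l, p) = I (x(l, p) = √(-2 + 1) = √(-1) = I)
o(G, r) = I
E(U) = 6 - I - U (E(U) = 6 - (U + I) = 6 - (I + U) = 6 + (-I - U) = 6 - I - U)
u(R, A) = √(A² + R²)
34828 - u(213, E(12)) = 34828 - √((6 - I - 1*12)² + 213²) = 34828 - √((6 - I - 12)² + 45369) = 34828 - √((-6 - I)² + 45369) = 34828 - √(45369 + (-6 - I)²)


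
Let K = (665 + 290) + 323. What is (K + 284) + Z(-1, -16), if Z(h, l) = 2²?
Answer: 1566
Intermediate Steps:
Z(h, l) = 4
K = 1278 (K = 955 + 323 = 1278)
(K + 284) + Z(-1, -16) = (1278 + 284) + 4 = 1562 + 4 = 1566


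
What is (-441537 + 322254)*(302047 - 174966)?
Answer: -15158602923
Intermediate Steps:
(-441537 + 322254)*(302047 - 174966) = -119283*127081 = -15158602923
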